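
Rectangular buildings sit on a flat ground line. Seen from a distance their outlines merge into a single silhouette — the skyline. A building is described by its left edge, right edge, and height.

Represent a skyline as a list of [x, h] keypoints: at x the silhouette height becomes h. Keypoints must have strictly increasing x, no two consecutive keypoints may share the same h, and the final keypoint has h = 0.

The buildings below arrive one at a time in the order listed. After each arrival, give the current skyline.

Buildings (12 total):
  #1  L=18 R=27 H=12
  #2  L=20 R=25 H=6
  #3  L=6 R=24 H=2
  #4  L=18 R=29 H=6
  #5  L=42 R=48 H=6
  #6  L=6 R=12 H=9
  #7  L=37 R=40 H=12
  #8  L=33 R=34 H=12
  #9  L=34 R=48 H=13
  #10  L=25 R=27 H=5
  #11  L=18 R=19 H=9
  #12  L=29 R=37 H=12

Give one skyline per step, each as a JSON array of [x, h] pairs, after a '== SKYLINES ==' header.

== SKYLINES ==
[[18,12],[27,0]]
[[18,12],[27,0]]
[[6,2],[18,12],[27,0]]
[[6,2],[18,12],[27,6],[29,0]]
[[6,2],[18,12],[27,6],[29,0],[42,6],[48,0]]
[[6,9],[12,2],[18,12],[27,6],[29,0],[42,6],[48,0]]
[[6,9],[12,2],[18,12],[27,6],[29,0],[37,12],[40,0],[42,6],[48,0]]
[[6,9],[12,2],[18,12],[27,6],[29,0],[33,12],[34,0],[37,12],[40,0],[42,6],[48,0]]
[[6,9],[12,2],[18,12],[27,6],[29,0],[33,12],[34,13],[48,0]]
[[6,9],[12,2],[18,12],[27,6],[29,0],[33,12],[34,13],[48,0]]
[[6,9],[12,2],[18,12],[27,6],[29,0],[33,12],[34,13],[48,0]]
[[6,9],[12,2],[18,12],[27,6],[29,12],[34,13],[48,0]]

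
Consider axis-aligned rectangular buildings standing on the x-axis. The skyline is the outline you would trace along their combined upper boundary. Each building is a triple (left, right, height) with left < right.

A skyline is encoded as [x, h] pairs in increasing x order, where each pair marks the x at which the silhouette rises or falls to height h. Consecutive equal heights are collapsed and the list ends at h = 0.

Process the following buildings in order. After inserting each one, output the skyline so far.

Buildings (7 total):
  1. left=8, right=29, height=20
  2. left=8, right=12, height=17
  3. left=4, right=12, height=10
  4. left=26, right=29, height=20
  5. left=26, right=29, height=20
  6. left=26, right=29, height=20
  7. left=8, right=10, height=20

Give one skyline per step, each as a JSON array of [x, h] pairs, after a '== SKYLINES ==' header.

== SKYLINES ==
[[8,20],[29,0]]
[[8,20],[29,0]]
[[4,10],[8,20],[29,0]]
[[4,10],[8,20],[29,0]]
[[4,10],[8,20],[29,0]]
[[4,10],[8,20],[29,0]]
[[4,10],[8,20],[29,0]]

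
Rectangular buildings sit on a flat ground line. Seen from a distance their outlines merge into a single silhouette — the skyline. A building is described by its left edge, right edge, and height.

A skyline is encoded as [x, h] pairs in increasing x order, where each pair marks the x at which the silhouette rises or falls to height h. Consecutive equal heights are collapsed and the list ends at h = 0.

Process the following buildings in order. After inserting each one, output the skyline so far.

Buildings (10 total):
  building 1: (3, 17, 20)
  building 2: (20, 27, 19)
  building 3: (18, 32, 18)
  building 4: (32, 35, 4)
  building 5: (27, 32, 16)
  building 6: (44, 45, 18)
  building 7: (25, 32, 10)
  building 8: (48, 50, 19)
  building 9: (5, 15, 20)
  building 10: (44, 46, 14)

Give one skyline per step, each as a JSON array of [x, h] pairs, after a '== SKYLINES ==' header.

== SKYLINES ==
[[3,20],[17,0]]
[[3,20],[17,0],[20,19],[27,0]]
[[3,20],[17,0],[18,18],[20,19],[27,18],[32,0]]
[[3,20],[17,0],[18,18],[20,19],[27,18],[32,4],[35,0]]
[[3,20],[17,0],[18,18],[20,19],[27,18],[32,4],[35,0]]
[[3,20],[17,0],[18,18],[20,19],[27,18],[32,4],[35,0],[44,18],[45,0]]
[[3,20],[17,0],[18,18],[20,19],[27,18],[32,4],[35,0],[44,18],[45,0]]
[[3,20],[17,0],[18,18],[20,19],[27,18],[32,4],[35,0],[44,18],[45,0],[48,19],[50,0]]
[[3,20],[17,0],[18,18],[20,19],[27,18],[32,4],[35,0],[44,18],[45,0],[48,19],[50,0]]
[[3,20],[17,0],[18,18],[20,19],[27,18],[32,4],[35,0],[44,18],[45,14],[46,0],[48,19],[50,0]]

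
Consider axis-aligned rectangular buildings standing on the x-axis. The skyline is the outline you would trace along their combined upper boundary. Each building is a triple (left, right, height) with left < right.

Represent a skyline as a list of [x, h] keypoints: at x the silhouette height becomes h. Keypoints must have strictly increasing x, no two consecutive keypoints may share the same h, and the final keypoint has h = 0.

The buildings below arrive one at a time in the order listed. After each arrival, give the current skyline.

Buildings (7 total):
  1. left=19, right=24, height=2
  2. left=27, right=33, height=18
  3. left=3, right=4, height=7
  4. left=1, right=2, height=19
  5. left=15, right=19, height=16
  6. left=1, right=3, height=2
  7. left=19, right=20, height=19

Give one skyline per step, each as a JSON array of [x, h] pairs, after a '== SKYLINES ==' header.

== SKYLINES ==
[[19,2],[24,0]]
[[19,2],[24,0],[27,18],[33,0]]
[[3,7],[4,0],[19,2],[24,0],[27,18],[33,0]]
[[1,19],[2,0],[3,7],[4,0],[19,2],[24,0],[27,18],[33,0]]
[[1,19],[2,0],[3,7],[4,0],[15,16],[19,2],[24,0],[27,18],[33,0]]
[[1,19],[2,2],[3,7],[4,0],[15,16],[19,2],[24,0],[27,18],[33,0]]
[[1,19],[2,2],[3,7],[4,0],[15,16],[19,19],[20,2],[24,0],[27,18],[33,0]]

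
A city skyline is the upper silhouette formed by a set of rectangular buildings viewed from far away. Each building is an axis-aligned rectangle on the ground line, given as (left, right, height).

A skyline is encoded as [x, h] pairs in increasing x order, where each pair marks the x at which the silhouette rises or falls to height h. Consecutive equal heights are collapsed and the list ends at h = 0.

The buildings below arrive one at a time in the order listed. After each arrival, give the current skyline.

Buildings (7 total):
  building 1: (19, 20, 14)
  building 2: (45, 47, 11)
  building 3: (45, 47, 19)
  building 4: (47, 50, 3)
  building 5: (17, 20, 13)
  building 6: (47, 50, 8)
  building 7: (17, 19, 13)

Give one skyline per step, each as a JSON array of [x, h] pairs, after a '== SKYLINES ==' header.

== SKYLINES ==
[[19,14],[20,0]]
[[19,14],[20,0],[45,11],[47,0]]
[[19,14],[20,0],[45,19],[47,0]]
[[19,14],[20,0],[45,19],[47,3],[50,0]]
[[17,13],[19,14],[20,0],[45,19],[47,3],[50,0]]
[[17,13],[19,14],[20,0],[45,19],[47,8],[50,0]]
[[17,13],[19,14],[20,0],[45,19],[47,8],[50,0]]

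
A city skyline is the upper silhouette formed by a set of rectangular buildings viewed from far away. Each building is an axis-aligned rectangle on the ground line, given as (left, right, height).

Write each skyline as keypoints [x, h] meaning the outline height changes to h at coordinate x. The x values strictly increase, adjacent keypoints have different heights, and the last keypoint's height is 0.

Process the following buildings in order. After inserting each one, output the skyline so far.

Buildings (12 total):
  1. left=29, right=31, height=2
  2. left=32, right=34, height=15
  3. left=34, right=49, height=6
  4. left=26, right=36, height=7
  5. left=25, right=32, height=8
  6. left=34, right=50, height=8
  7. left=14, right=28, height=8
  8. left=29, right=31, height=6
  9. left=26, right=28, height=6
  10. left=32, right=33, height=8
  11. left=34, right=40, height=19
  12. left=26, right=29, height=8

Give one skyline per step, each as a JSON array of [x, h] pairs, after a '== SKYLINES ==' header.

== SKYLINES ==
[[29,2],[31,0]]
[[29,2],[31,0],[32,15],[34,0]]
[[29,2],[31,0],[32,15],[34,6],[49,0]]
[[26,7],[32,15],[34,7],[36,6],[49,0]]
[[25,8],[32,15],[34,7],[36,6],[49,0]]
[[25,8],[32,15],[34,8],[50,0]]
[[14,8],[32,15],[34,8],[50,0]]
[[14,8],[32,15],[34,8],[50,0]]
[[14,8],[32,15],[34,8],[50,0]]
[[14,8],[32,15],[34,8],[50,0]]
[[14,8],[32,15],[34,19],[40,8],[50,0]]
[[14,8],[32,15],[34,19],[40,8],[50,0]]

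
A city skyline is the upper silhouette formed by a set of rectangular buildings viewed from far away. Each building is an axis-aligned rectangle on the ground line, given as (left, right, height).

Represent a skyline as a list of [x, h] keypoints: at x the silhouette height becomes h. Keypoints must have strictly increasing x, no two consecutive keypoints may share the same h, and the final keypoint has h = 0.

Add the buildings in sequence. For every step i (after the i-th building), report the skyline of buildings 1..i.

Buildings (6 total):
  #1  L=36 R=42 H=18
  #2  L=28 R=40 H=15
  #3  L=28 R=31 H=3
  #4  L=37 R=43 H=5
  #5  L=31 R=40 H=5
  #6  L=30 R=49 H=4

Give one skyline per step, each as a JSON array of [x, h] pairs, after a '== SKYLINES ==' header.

== SKYLINES ==
[[36,18],[42,0]]
[[28,15],[36,18],[42,0]]
[[28,15],[36,18],[42,0]]
[[28,15],[36,18],[42,5],[43,0]]
[[28,15],[36,18],[42,5],[43,0]]
[[28,15],[36,18],[42,5],[43,4],[49,0]]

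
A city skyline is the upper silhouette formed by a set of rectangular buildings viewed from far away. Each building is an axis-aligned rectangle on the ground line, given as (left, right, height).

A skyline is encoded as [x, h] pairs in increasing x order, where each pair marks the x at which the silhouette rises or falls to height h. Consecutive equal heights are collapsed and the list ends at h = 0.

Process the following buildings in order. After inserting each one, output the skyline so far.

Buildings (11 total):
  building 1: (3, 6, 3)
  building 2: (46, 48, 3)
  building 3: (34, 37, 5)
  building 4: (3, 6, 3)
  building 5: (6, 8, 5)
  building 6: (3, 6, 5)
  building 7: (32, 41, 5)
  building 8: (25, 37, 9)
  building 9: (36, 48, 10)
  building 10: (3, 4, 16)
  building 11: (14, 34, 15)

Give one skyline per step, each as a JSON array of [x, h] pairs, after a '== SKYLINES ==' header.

== SKYLINES ==
[[3,3],[6,0]]
[[3,3],[6,0],[46,3],[48,0]]
[[3,3],[6,0],[34,5],[37,0],[46,3],[48,0]]
[[3,3],[6,0],[34,5],[37,0],[46,3],[48,0]]
[[3,3],[6,5],[8,0],[34,5],[37,0],[46,3],[48,0]]
[[3,5],[8,0],[34,5],[37,0],[46,3],[48,0]]
[[3,5],[8,0],[32,5],[41,0],[46,3],[48,0]]
[[3,5],[8,0],[25,9],[37,5],[41,0],[46,3],[48,0]]
[[3,5],[8,0],[25,9],[36,10],[48,0]]
[[3,16],[4,5],[8,0],[25,9],[36,10],[48,0]]
[[3,16],[4,5],[8,0],[14,15],[34,9],[36,10],[48,0]]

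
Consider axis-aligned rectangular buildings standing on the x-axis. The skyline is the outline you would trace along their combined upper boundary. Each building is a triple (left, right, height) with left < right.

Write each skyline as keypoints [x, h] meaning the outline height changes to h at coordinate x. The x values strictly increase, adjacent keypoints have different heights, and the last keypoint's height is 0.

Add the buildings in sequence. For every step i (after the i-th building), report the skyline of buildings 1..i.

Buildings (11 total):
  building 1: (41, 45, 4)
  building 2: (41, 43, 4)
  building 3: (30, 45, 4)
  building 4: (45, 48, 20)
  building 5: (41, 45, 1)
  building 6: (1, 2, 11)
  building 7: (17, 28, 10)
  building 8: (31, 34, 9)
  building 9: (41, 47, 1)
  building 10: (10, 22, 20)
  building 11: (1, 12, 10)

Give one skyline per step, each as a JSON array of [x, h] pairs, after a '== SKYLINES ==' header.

== SKYLINES ==
[[41,4],[45,0]]
[[41,4],[45,0]]
[[30,4],[45,0]]
[[30,4],[45,20],[48,0]]
[[30,4],[45,20],[48,0]]
[[1,11],[2,0],[30,4],[45,20],[48,0]]
[[1,11],[2,0],[17,10],[28,0],[30,4],[45,20],[48,0]]
[[1,11],[2,0],[17,10],[28,0],[30,4],[31,9],[34,4],[45,20],[48,0]]
[[1,11],[2,0],[17,10],[28,0],[30,4],[31,9],[34,4],[45,20],[48,0]]
[[1,11],[2,0],[10,20],[22,10],[28,0],[30,4],[31,9],[34,4],[45,20],[48,0]]
[[1,11],[2,10],[10,20],[22,10],[28,0],[30,4],[31,9],[34,4],[45,20],[48,0]]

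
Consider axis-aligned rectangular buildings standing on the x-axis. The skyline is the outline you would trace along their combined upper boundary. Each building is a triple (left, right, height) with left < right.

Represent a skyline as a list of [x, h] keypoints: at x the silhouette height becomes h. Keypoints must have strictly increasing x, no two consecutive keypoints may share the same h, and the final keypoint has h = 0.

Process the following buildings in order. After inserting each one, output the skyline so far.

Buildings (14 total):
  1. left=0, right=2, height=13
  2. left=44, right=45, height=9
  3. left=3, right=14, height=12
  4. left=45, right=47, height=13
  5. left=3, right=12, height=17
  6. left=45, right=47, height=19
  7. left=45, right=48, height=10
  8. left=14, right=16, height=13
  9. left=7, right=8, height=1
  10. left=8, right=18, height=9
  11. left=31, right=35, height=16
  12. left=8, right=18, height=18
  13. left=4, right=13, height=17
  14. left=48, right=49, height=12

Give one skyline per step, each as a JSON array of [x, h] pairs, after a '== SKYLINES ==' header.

== SKYLINES ==
[[0,13],[2,0]]
[[0,13],[2,0],[44,9],[45,0]]
[[0,13],[2,0],[3,12],[14,0],[44,9],[45,0]]
[[0,13],[2,0],[3,12],[14,0],[44,9],[45,13],[47,0]]
[[0,13],[2,0],[3,17],[12,12],[14,0],[44,9],[45,13],[47,0]]
[[0,13],[2,0],[3,17],[12,12],[14,0],[44,9],[45,19],[47,0]]
[[0,13],[2,0],[3,17],[12,12],[14,0],[44,9],[45,19],[47,10],[48,0]]
[[0,13],[2,0],[3,17],[12,12],[14,13],[16,0],[44,9],[45,19],[47,10],[48,0]]
[[0,13],[2,0],[3,17],[12,12],[14,13],[16,0],[44,9],[45,19],[47,10],[48,0]]
[[0,13],[2,0],[3,17],[12,12],[14,13],[16,9],[18,0],[44,9],[45,19],[47,10],[48,0]]
[[0,13],[2,0],[3,17],[12,12],[14,13],[16,9],[18,0],[31,16],[35,0],[44,9],[45,19],[47,10],[48,0]]
[[0,13],[2,0],[3,17],[8,18],[18,0],[31,16],[35,0],[44,9],[45,19],[47,10],[48,0]]
[[0,13],[2,0],[3,17],[8,18],[18,0],[31,16],[35,0],[44,9],[45,19],[47,10],[48,0]]
[[0,13],[2,0],[3,17],[8,18],[18,0],[31,16],[35,0],[44,9],[45,19],[47,10],[48,12],[49,0]]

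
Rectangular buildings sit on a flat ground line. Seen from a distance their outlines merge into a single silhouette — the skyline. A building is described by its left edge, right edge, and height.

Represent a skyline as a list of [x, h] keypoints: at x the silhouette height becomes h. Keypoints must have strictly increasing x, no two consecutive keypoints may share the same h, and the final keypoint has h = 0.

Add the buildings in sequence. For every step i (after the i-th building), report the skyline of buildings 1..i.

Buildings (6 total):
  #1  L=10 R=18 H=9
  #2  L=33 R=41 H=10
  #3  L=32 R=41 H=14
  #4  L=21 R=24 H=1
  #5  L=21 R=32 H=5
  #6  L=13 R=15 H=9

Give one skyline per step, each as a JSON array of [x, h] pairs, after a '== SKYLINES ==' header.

== SKYLINES ==
[[10,9],[18,0]]
[[10,9],[18,0],[33,10],[41,0]]
[[10,9],[18,0],[32,14],[41,0]]
[[10,9],[18,0],[21,1],[24,0],[32,14],[41,0]]
[[10,9],[18,0],[21,5],[32,14],[41,0]]
[[10,9],[18,0],[21,5],[32,14],[41,0]]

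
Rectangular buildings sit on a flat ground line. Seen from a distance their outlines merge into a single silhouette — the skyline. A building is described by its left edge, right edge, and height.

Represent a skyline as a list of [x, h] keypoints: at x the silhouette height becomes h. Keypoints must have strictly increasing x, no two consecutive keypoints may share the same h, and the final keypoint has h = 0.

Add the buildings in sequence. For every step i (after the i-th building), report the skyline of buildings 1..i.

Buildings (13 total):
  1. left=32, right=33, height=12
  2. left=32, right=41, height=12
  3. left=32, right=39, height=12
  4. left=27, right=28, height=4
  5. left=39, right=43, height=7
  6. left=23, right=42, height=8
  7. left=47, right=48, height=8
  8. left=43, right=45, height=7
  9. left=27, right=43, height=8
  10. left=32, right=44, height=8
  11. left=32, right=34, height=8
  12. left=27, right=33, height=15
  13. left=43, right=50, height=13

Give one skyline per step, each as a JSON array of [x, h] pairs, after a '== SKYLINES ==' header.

== SKYLINES ==
[[32,12],[33,0]]
[[32,12],[41,0]]
[[32,12],[41,0]]
[[27,4],[28,0],[32,12],[41,0]]
[[27,4],[28,0],[32,12],[41,7],[43,0]]
[[23,8],[32,12],[41,8],[42,7],[43,0]]
[[23,8],[32,12],[41,8],[42,7],[43,0],[47,8],[48,0]]
[[23,8],[32,12],[41,8],[42,7],[45,0],[47,8],[48,0]]
[[23,8],[32,12],[41,8],[43,7],[45,0],[47,8],[48,0]]
[[23,8],[32,12],[41,8],[44,7],[45,0],[47,8],[48,0]]
[[23,8],[32,12],[41,8],[44,7],[45,0],[47,8],[48,0]]
[[23,8],[27,15],[33,12],[41,8],[44,7],[45,0],[47,8],[48,0]]
[[23,8],[27,15],[33,12],[41,8],[43,13],[50,0]]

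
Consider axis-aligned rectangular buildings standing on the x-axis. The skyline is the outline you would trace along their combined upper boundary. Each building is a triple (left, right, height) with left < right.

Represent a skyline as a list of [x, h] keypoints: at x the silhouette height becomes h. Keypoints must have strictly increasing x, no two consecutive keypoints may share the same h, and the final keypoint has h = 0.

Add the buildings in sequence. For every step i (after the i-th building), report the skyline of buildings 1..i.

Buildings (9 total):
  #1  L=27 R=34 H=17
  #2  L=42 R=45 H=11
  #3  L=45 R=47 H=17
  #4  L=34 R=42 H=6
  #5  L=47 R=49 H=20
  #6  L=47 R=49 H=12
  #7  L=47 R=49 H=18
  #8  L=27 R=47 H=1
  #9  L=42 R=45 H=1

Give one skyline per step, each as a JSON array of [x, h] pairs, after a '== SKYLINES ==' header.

== SKYLINES ==
[[27,17],[34,0]]
[[27,17],[34,0],[42,11],[45,0]]
[[27,17],[34,0],[42,11],[45,17],[47,0]]
[[27,17],[34,6],[42,11],[45,17],[47,0]]
[[27,17],[34,6],[42,11],[45,17],[47,20],[49,0]]
[[27,17],[34,6],[42,11],[45,17],[47,20],[49,0]]
[[27,17],[34,6],[42,11],[45,17],[47,20],[49,0]]
[[27,17],[34,6],[42,11],[45,17],[47,20],[49,0]]
[[27,17],[34,6],[42,11],[45,17],[47,20],[49,0]]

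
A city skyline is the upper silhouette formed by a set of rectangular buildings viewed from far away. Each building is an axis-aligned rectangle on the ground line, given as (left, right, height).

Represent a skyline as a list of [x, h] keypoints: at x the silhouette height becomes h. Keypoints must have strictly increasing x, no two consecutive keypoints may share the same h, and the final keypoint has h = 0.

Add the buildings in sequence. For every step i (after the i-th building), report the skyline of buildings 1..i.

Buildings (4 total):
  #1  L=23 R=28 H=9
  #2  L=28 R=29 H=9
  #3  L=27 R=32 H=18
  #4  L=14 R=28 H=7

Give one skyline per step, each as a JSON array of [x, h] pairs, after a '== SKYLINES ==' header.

== SKYLINES ==
[[23,9],[28,0]]
[[23,9],[29,0]]
[[23,9],[27,18],[32,0]]
[[14,7],[23,9],[27,18],[32,0]]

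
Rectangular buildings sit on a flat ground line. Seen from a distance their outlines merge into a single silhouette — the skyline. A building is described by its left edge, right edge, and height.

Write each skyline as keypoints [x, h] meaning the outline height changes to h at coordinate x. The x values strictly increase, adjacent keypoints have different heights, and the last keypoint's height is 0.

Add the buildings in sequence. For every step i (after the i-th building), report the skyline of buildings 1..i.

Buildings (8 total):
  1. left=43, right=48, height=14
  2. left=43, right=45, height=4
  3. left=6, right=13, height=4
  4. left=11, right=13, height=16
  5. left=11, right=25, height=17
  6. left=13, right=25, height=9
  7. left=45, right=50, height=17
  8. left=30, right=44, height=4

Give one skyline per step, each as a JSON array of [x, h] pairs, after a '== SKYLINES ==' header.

== SKYLINES ==
[[43,14],[48,0]]
[[43,14],[48,0]]
[[6,4],[13,0],[43,14],[48,0]]
[[6,4],[11,16],[13,0],[43,14],[48,0]]
[[6,4],[11,17],[25,0],[43,14],[48,0]]
[[6,4],[11,17],[25,0],[43,14],[48,0]]
[[6,4],[11,17],[25,0],[43,14],[45,17],[50,0]]
[[6,4],[11,17],[25,0],[30,4],[43,14],[45,17],[50,0]]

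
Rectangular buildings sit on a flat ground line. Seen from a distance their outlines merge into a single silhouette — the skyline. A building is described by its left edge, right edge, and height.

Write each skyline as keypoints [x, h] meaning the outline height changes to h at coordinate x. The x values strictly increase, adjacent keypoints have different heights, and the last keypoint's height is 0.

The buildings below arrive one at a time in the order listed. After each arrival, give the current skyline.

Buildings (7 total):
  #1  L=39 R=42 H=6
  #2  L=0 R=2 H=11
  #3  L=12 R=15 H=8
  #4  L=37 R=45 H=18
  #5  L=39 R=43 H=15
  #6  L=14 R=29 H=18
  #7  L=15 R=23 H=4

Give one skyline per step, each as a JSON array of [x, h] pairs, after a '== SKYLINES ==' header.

== SKYLINES ==
[[39,6],[42,0]]
[[0,11],[2,0],[39,6],[42,0]]
[[0,11],[2,0],[12,8],[15,0],[39,6],[42,0]]
[[0,11],[2,0],[12,8],[15,0],[37,18],[45,0]]
[[0,11],[2,0],[12,8],[15,0],[37,18],[45,0]]
[[0,11],[2,0],[12,8],[14,18],[29,0],[37,18],[45,0]]
[[0,11],[2,0],[12,8],[14,18],[29,0],[37,18],[45,0]]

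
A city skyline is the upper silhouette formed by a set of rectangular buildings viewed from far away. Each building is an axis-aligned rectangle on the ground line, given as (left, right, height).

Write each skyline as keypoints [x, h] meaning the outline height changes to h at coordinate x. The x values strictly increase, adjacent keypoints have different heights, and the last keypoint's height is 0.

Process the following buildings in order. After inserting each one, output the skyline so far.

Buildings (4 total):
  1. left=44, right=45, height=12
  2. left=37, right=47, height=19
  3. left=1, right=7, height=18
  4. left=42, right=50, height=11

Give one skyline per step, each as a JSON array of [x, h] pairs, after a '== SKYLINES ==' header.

== SKYLINES ==
[[44,12],[45,0]]
[[37,19],[47,0]]
[[1,18],[7,0],[37,19],[47,0]]
[[1,18],[7,0],[37,19],[47,11],[50,0]]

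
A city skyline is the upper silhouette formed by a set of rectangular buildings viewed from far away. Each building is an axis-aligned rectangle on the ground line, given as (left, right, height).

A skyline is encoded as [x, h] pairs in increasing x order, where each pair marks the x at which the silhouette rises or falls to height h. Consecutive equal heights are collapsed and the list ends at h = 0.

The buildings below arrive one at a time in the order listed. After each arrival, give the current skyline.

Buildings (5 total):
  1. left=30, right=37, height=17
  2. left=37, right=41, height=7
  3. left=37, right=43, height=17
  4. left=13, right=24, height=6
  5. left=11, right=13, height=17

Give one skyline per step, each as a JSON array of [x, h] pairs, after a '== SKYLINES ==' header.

== SKYLINES ==
[[30,17],[37,0]]
[[30,17],[37,7],[41,0]]
[[30,17],[43,0]]
[[13,6],[24,0],[30,17],[43,0]]
[[11,17],[13,6],[24,0],[30,17],[43,0]]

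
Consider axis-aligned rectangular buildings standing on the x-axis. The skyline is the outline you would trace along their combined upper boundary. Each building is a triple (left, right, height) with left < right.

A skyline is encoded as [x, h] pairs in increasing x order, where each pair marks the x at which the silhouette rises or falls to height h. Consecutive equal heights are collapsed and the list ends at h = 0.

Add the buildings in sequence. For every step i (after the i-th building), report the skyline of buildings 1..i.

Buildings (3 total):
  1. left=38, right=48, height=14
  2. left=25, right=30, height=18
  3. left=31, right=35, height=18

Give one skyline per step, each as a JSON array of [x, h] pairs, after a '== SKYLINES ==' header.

== SKYLINES ==
[[38,14],[48,0]]
[[25,18],[30,0],[38,14],[48,0]]
[[25,18],[30,0],[31,18],[35,0],[38,14],[48,0]]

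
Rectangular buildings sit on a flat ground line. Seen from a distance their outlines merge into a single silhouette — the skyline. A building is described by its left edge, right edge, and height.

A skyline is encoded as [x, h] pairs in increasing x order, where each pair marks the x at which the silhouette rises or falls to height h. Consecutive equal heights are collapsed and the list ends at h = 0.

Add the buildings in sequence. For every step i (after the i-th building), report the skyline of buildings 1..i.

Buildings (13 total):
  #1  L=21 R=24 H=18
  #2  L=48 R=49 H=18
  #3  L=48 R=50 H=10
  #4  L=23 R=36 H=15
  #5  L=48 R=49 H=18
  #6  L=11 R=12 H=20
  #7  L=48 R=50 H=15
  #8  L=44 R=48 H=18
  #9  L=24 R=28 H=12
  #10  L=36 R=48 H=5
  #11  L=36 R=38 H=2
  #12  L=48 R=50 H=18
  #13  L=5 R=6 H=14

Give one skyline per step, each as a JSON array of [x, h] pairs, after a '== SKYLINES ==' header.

== SKYLINES ==
[[21,18],[24,0]]
[[21,18],[24,0],[48,18],[49,0]]
[[21,18],[24,0],[48,18],[49,10],[50,0]]
[[21,18],[24,15],[36,0],[48,18],[49,10],[50,0]]
[[21,18],[24,15],[36,0],[48,18],[49,10],[50,0]]
[[11,20],[12,0],[21,18],[24,15],[36,0],[48,18],[49,10],[50,0]]
[[11,20],[12,0],[21,18],[24,15],[36,0],[48,18],[49,15],[50,0]]
[[11,20],[12,0],[21,18],[24,15],[36,0],[44,18],[49,15],[50,0]]
[[11,20],[12,0],[21,18],[24,15],[36,0],[44,18],[49,15],[50,0]]
[[11,20],[12,0],[21,18],[24,15],[36,5],[44,18],[49,15],[50,0]]
[[11,20],[12,0],[21,18],[24,15],[36,5],[44,18],[49,15],[50,0]]
[[11,20],[12,0],[21,18],[24,15],[36,5],[44,18],[50,0]]
[[5,14],[6,0],[11,20],[12,0],[21,18],[24,15],[36,5],[44,18],[50,0]]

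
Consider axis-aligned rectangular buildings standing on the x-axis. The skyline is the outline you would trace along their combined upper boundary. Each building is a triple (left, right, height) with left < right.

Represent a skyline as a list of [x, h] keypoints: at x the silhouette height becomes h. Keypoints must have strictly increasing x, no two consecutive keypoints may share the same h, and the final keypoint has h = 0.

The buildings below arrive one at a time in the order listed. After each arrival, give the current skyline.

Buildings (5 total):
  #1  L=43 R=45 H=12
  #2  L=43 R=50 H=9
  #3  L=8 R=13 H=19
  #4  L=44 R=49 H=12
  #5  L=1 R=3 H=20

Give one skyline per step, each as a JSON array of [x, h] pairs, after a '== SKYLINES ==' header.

== SKYLINES ==
[[43,12],[45,0]]
[[43,12],[45,9],[50,0]]
[[8,19],[13,0],[43,12],[45,9],[50,0]]
[[8,19],[13,0],[43,12],[49,9],[50,0]]
[[1,20],[3,0],[8,19],[13,0],[43,12],[49,9],[50,0]]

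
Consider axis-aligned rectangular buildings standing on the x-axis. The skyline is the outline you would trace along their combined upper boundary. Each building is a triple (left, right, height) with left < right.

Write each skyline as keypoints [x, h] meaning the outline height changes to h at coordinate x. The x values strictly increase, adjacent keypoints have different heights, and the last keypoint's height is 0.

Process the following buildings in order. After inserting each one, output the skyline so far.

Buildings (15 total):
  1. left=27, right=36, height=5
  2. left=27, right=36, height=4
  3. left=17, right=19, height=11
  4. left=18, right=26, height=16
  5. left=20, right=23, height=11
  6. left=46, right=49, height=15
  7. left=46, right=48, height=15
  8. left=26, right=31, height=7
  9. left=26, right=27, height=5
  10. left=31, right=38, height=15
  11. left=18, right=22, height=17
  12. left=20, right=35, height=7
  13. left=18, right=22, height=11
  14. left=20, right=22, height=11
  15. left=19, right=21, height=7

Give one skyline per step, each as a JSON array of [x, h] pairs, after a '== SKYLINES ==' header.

== SKYLINES ==
[[27,5],[36,0]]
[[27,5],[36,0]]
[[17,11],[19,0],[27,5],[36,0]]
[[17,11],[18,16],[26,0],[27,5],[36,0]]
[[17,11],[18,16],[26,0],[27,5],[36,0]]
[[17,11],[18,16],[26,0],[27,5],[36,0],[46,15],[49,0]]
[[17,11],[18,16],[26,0],[27,5],[36,0],[46,15],[49,0]]
[[17,11],[18,16],[26,7],[31,5],[36,0],[46,15],[49,0]]
[[17,11],[18,16],[26,7],[31,5],[36,0],[46,15],[49,0]]
[[17,11],[18,16],[26,7],[31,15],[38,0],[46,15],[49,0]]
[[17,11],[18,17],[22,16],[26,7],[31,15],[38,0],[46,15],[49,0]]
[[17,11],[18,17],[22,16],[26,7],[31,15],[38,0],[46,15],[49,0]]
[[17,11],[18,17],[22,16],[26,7],[31,15],[38,0],[46,15],[49,0]]
[[17,11],[18,17],[22,16],[26,7],[31,15],[38,0],[46,15],[49,0]]
[[17,11],[18,17],[22,16],[26,7],[31,15],[38,0],[46,15],[49,0]]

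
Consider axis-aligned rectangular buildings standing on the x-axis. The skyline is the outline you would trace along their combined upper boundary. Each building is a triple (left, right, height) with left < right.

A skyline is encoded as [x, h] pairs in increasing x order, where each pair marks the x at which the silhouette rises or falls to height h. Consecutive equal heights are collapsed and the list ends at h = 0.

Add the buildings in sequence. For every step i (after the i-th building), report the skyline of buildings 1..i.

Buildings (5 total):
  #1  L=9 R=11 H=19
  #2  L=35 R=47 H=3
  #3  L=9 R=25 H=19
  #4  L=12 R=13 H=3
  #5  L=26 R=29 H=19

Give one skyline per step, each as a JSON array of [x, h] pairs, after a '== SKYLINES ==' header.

== SKYLINES ==
[[9,19],[11,0]]
[[9,19],[11,0],[35,3],[47,0]]
[[9,19],[25,0],[35,3],[47,0]]
[[9,19],[25,0],[35,3],[47,0]]
[[9,19],[25,0],[26,19],[29,0],[35,3],[47,0]]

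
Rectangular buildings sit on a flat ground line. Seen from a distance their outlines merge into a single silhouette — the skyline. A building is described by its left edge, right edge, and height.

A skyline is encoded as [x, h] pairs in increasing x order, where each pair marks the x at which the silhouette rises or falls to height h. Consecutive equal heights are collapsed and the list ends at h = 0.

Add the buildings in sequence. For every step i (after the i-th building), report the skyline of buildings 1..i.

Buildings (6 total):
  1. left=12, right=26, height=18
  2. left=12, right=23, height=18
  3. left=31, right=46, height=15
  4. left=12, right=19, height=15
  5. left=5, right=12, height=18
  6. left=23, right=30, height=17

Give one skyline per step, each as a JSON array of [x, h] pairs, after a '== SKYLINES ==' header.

== SKYLINES ==
[[12,18],[26,0]]
[[12,18],[26,0]]
[[12,18],[26,0],[31,15],[46,0]]
[[12,18],[26,0],[31,15],[46,0]]
[[5,18],[26,0],[31,15],[46,0]]
[[5,18],[26,17],[30,0],[31,15],[46,0]]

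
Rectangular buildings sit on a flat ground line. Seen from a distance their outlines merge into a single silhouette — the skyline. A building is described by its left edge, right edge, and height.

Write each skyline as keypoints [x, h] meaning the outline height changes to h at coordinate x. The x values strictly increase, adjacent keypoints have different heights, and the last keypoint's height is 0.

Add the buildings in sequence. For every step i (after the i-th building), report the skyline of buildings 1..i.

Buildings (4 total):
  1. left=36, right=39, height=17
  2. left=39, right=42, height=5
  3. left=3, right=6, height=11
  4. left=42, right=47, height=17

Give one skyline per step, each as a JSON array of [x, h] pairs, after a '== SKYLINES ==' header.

== SKYLINES ==
[[36,17],[39,0]]
[[36,17],[39,5],[42,0]]
[[3,11],[6,0],[36,17],[39,5],[42,0]]
[[3,11],[6,0],[36,17],[39,5],[42,17],[47,0]]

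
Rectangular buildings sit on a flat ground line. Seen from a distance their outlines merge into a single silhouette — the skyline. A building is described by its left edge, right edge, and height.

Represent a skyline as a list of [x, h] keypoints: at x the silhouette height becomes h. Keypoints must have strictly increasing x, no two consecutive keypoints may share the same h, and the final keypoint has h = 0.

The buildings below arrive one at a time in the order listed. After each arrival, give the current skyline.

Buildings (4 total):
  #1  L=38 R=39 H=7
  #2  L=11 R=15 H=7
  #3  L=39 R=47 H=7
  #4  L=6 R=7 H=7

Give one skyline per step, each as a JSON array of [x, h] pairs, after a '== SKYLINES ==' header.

== SKYLINES ==
[[38,7],[39,0]]
[[11,7],[15,0],[38,7],[39,0]]
[[11,7],[15,0],[38,7],[47,0]]
[[6,7],[7,0],[11,7],[15,0],[38,7],[47,0]]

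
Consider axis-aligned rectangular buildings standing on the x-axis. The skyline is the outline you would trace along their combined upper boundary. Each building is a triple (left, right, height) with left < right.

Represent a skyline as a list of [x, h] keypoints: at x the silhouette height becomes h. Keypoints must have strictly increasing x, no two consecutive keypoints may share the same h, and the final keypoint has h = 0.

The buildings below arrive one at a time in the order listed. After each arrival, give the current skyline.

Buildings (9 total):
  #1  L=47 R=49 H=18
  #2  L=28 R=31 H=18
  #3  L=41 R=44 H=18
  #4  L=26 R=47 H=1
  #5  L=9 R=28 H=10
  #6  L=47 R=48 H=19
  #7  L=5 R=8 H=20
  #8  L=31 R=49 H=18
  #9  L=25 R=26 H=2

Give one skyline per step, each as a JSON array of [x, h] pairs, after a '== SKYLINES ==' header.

== SKYLINES ==
[[47,18],[49,0]]
[[28,18],[31,0],[47,18],[49,0]]
[[28,18],[31,0],[41,18],[44,0],[47,18],[49,0]]
[[26,1],[28,18],[31,1],[41,18],[44,1],[47,18],[49,0]]
[[9,10],[28,18],[31,1],[41,18],[44,1],[47,18],[49,0]]
[[9,10],[28,18],[31,1],[41,18],[44,1],[47,19],[48,18],[49,0]]
[[5,20],[8,0],[9,10],[28,18],[31,1],[41,18],[44,1],[47,19],[48,18],[49,0]]
[[5,20],[8,0],[9,10],[28,18],[47,19],[48,18],[49,0]]
[[5,20],[8,0],[9,10],[28,18],[47,19],[48,18],[49,0]]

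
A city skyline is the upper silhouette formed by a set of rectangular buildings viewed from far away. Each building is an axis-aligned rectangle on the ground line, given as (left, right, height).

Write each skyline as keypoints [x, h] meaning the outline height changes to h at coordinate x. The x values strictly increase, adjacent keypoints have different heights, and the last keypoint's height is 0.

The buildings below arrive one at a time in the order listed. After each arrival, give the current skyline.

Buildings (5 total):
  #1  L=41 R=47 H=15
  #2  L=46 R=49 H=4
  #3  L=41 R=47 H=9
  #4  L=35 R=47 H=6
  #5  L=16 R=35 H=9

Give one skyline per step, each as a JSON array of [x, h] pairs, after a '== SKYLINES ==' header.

== SKYLINES ==
[[41,15],[47,0]]
[[41,15],[47,4],[49,0]]
[[41,15],[47,4],[49,0]]
[[35,6],[41,15],[47,4],[49,0]]
[[16,9],[35,6],[41,15],[47,4],[49,0]]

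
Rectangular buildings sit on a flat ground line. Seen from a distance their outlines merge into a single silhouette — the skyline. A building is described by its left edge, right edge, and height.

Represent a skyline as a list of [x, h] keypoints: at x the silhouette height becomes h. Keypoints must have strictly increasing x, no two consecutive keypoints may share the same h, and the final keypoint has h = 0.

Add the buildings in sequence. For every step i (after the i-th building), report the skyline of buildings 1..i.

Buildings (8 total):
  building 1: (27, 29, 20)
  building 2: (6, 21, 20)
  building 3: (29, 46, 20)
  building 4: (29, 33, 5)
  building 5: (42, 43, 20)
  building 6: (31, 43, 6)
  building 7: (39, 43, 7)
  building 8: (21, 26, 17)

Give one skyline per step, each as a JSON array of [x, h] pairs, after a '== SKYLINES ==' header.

== SKYLINES ==
[[27,20],[29,0]]
[[6,20],[21,0],[27,20],[29,0]]
[[6,20],[21,0],[27,20],[46,0]]
[[6,20],[21,0],[27,20],[46,0]]
[[6,20],[21,0],[27,20],[46,0]]
[[6,20],[21,0],[27,20],[46,0]]
[[6,20],[21,0],[27,20],[46,0]]
[[6,20],[21,17],[26,0],[27,20],[46,0]]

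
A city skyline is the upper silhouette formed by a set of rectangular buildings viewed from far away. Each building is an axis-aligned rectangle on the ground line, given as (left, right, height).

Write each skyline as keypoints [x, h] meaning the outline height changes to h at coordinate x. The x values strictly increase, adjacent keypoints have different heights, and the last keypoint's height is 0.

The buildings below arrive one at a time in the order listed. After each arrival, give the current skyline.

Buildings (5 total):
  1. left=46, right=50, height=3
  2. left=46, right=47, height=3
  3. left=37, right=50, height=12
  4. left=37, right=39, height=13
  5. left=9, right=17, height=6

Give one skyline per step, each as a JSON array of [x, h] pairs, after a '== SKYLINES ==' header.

== SKYLINES ==
[[46,3],[50,0]]
[[46,3],[50,0]]
[[37,12],[50,0]]
[[37,13],[39,12],[50,0]]
[[9,6],[17,0],[37,13],[39,12],[50,0]]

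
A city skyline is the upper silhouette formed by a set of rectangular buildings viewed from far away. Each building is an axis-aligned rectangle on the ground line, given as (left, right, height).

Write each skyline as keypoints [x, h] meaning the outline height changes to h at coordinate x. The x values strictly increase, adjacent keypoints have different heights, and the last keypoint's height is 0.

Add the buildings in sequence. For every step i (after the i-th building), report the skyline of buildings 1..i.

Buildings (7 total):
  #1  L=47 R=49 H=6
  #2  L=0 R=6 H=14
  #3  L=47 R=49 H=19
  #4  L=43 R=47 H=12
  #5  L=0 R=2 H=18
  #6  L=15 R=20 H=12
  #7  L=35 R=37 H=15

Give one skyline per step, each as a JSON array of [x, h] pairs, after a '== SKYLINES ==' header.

== SKYLINES ==
[[47,6],[49,0]]
[[0,14],[6,0],[47,6],[49,0]]
[[0,14],[6,0],[47,19],[49,0]]
[[0,14],[6,0],[43,12],[47,19],[49,0]]
[[0,18],[2,14],[6,0],[43,12],[47,19],[49,0]]
[[0,18],[2,14],[6,0],[15,12],[20,0],[43,12],[47,19],[49,0]]
[[0,18],[2,14],[6,0],[15,12],[20,0],[35,15],[37,0],[43,12],[47,19],[49,0]]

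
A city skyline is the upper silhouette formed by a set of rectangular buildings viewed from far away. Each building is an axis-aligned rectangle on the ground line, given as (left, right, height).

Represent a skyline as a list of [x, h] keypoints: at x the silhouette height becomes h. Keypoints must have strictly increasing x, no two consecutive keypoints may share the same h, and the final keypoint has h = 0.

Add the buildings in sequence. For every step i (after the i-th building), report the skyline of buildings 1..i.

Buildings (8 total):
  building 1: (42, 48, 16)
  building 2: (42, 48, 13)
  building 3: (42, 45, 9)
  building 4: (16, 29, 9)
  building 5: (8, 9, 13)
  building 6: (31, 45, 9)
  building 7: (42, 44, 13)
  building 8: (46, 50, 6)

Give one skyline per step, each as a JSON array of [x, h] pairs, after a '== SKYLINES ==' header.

== SKYLINES ==
[[42,16],[48,0]]
[[42,16],[48,0]]
[[42,16],[48,0]]
[[16,9],[29,0],[42,16],[48,0]]
[[8,13],[9,0],[16,9],[29,0],[42,16],[48,0]]
[[8,13],[9,0],[16,9],[29,0],[31,9],[42,16],[48,0]]
[[8,13],[9,0],[16,9],[29,0],[31,9],[42,16],[48,0]]
[[8,13],[9,0],[16,9],[29,0],[31,9],[42,16],[48,6],[50,0]]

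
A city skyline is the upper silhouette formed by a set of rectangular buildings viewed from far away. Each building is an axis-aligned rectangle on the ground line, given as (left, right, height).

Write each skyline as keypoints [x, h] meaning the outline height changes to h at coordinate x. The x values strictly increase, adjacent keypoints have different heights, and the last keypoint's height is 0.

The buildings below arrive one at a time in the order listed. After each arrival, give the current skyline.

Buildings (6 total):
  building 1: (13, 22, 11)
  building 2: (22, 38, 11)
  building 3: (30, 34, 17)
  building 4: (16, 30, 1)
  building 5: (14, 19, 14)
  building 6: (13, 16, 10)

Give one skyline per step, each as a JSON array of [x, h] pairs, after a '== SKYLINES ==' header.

== SKYLINES ==
[[13,11],[22,0]]
[[13,11],[38,0]]
[[13,11],[30,17],[34,11],[38,0]]
[[13,11],[30,17],[34,11],[38,0]]
[[13,11],[14,14],[19,11],[30,17],[34,11],[38,0]]
[[13,11],[14,14],[19,11],[30,17],[34,11],[38,0]]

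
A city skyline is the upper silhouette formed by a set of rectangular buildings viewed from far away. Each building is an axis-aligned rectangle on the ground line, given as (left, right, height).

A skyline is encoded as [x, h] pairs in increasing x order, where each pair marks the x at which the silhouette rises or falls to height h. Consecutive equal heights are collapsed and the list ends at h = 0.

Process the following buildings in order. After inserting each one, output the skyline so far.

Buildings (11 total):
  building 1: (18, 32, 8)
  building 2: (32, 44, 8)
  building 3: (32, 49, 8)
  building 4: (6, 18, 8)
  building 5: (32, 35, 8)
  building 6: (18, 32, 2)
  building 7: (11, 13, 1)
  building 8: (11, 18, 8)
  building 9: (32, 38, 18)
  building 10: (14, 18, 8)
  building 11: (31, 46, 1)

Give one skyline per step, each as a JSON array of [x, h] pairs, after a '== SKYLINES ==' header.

== SKYLINES ==
[[18,8],[32,0]]
[[18,8],[44,0]]
[[18,8],[49,0]]
[[6,8],[49,0]]
[[6,8],[49,0]]
[[6,8],[49,0]]
[[6,8],[49,0]]
[[6,8],[49,0]]
[[6,8],[32,18],[38,8],[49,0]]
[[6,8],[32,18],[38,8],[49,0]]
[[6,8],[32,18],[38,8],[49,0]]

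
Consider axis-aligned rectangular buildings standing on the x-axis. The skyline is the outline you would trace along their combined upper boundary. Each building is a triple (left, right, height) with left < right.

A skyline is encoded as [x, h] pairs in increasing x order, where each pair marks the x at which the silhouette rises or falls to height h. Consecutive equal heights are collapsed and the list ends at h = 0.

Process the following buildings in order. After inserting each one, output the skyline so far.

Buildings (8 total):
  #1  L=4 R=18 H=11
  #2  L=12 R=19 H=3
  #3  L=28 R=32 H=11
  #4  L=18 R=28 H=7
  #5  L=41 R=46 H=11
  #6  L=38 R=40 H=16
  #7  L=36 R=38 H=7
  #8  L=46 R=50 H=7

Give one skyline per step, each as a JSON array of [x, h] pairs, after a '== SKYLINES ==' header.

== SKYLINES ==
[[4,11],[18,0]]
[[4,11],[18,3],[19,0]]
[[4,11],[18,3],[19,0],[28,11],[32,0]]
[[4,11],[18,7],[28,11],[32,0]]
[[4,11],[18,7],[28,11],[32,0],[41,11],[46,0]]
[[4,11],[18,7],[28,11],[32,0],[38,16],[40,0],[41,11],[46,0]]
[[4,11],[18,7],[28,11],[32,0],[36,7],[38,16],[40,0],[41,11],[46,0]]
[[4,11],[18,7],[28,11],[32,0],[36,7],[38,16],[40,0],[41,11],[46,7],[50,0]]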